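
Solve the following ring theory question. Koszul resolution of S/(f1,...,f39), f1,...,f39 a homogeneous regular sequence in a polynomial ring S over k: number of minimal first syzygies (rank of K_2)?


Regular sequence => Koszul complex is the minimal free resolution.
Syz_1 minimally generated by Koszul relations f_i*e_j - f_j*e_i (i<j): mu(Syz_1) = beta_2 = C(m,2) = m(m-1)/2
m=39
39*38/2 = 741


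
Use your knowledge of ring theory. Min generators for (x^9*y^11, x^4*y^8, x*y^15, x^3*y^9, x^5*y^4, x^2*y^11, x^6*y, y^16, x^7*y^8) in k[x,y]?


Remove redundant (divisible by others).
x^9*y^11 redundant.
x^7*y^8 redundant.
Min: x^6*y, x^5*y^4, x^4*y^8, x^3*y^9, x^2*y^11, x*y^15, y^16
Count=7


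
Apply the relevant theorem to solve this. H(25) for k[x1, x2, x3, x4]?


C(d+n-1,n-1)=C(28,3)=3276


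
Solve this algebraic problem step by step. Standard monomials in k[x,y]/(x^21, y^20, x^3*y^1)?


k[x,y]/I, I = (x^21, y^20, x^3*y^1)
Rect: 21x20=420. Corner: (21-3)x(20-1)=342.
dim = 420-342 = 78


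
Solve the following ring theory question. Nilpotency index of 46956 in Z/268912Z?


46956^k mod 268912:
k=1: 46956
k=2: 56448
k=3: 175616
k=4: 38416
k=5: 0
First zero at k = 5


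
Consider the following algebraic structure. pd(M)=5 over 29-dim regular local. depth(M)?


pd+depth=depth(R)=29
depth=29-5=24


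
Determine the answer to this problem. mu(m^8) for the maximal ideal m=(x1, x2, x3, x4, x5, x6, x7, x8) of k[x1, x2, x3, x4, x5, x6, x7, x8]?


Graded Nakayama: mu(m^d) = dim_k (m^d/m^(d+1)) = #degree-8 monomials in 8 vars
C(n+d-1,d)=C(15,8)=6435


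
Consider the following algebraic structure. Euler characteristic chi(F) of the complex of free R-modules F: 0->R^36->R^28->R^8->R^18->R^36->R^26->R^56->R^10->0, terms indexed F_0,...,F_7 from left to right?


chi = sum (-1)^i * rank:
(-1)^0*36=36
(-1)^1*28=-28
(-1)^2*8=8
(-1)^3*18=-18
(-1)^4*36=36
(-1)^5*26=-26
(-1)^6*56=56
(-1)^7*10=-10
chi=54


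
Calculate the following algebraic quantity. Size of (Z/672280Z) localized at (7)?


7-primary part: 672280=7^5*40
Size=7^5=16807


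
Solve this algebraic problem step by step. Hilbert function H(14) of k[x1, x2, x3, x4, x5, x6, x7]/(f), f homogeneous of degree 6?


C(20,6)-C(14,6)=38760-3003=35757


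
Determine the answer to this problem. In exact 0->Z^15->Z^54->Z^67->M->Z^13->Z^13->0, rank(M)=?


Alt sum=0:
(-1)^0*15 + (-1)^1*54 + (-1)^2*67 + (-1)^3*? + (-1)^4*13 + (-1)^5*13=0
rank(M)=28


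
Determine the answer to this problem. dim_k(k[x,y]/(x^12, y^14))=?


Basis: x^i*y^j, i<12, j<14
12*14=168


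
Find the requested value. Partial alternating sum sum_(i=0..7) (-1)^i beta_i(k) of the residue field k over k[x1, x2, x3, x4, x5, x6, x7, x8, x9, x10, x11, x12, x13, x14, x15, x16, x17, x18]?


Koszul resolution: beta_i(k)=C(n,i), n=18
sum_(i=0..p) (-1)^i C(n,i) = (-1)^p C(n-1,p)
(-1)^7*C(17,7) = (-1)^7*19448 = -19448


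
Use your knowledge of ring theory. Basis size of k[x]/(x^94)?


Basis: 1,x,...,x^93
dim=94


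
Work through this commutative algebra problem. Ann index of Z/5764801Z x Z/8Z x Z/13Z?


Exponent = lcm of the cyclic orders; pairwise coprime => product.
7^8*2^3*13^1=5764801*8*13=599539304


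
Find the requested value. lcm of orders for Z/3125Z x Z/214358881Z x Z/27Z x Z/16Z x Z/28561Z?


Exponent = lcm of the cyclic orders; pairwise coprime => product.
5^5*11^8*3^3*2^4*13^4=3125*214358881*27*16*28561=8265110400325350000


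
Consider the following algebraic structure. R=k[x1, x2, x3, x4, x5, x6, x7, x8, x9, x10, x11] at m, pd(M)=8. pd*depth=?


pd+depth=11
depth=11-8=3
pd*depth=8*3=24


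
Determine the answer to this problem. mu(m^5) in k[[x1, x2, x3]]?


C(n+d-1,d)=C(7,5)=21


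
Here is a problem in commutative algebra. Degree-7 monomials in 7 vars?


C(d+n-1,n-1)=C(13,6)=1716


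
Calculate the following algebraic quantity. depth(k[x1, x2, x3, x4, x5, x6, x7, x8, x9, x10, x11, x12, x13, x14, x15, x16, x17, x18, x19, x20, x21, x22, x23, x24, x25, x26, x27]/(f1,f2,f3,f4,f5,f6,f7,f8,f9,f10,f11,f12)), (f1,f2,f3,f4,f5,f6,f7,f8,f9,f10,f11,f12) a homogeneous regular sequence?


depth(R)=27
depth(R/I)=27-12=15


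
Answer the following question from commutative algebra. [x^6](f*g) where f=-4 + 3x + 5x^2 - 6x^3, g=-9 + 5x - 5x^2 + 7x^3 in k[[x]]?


[x^6] = sum a_i*b_j, i+j=6
  -6*7=-42
Sum=-42


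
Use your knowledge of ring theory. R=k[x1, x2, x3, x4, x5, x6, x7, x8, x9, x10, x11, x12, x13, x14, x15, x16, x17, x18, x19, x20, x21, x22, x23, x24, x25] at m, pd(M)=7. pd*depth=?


pd+depth=25
depth=25-7=18
pd*depth=7*18=126


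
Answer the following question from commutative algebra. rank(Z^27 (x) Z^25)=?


rank(M(x)N) = rank(M)*rank(N)
27*25 = 675


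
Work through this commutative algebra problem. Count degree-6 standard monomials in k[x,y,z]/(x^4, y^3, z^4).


Need i<4, j<3, k<4 with i+j+k=6.
For each i, j ranges over max(0,6-i-3)..min(2,6-i):
  i=0: j in [3,2] -> 0
  i=1: j in [2,2] -> 1
  i=2: j in [1,2] -> 2
  i=3: j in [0,2] -> 3
H(6) = 0+1+2+3 = 6


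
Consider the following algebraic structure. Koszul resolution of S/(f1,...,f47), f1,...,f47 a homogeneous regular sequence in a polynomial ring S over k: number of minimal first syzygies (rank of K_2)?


Regular sequence => Koszul complex is the minimal free resolution.
Syz_1 minimally generated by Koszul relations f_i*e_j - f_j*e_i (i<j): mu(Syz_1) = beta_2 = C(m,2) = m(m-1)/2
m=47
47*46/2 = 1081


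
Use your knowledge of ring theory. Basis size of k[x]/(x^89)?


Basis: 1,x,...,x^88
dim=89


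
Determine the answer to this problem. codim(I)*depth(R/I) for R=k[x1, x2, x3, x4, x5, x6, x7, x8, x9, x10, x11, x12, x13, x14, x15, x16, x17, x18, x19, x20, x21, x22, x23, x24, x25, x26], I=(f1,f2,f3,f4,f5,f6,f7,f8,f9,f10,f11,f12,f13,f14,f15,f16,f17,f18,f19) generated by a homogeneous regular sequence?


codim=19, depth=dim(R/I)=26-19=7
Product=19*7=133


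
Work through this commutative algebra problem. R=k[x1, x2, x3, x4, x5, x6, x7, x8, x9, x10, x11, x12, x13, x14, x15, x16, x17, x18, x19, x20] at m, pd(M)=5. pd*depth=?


pd+depth=20
depth=20-5=15
pd*depth=5*15=75


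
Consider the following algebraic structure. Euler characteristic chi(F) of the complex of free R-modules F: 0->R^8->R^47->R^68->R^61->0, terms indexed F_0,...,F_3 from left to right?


chi = sum (-1)^i * rank:
(-1)^0*8=8
(-1)^1*47=-47
(-1)^2*68=68
(-1)^3*61=-61
chi=-32


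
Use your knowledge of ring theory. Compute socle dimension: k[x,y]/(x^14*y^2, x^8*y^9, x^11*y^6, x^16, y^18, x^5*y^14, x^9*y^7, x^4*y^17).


Socle = ann(m) = span of standard monomials u with x*u, y*u in I (staircase corners).
Minimal generators: x^16, x^14*y^2, x^11*y^6, x^9*y^7, x^8*y^9, x^5*y^14, x^4*y^17, y^18
Corners: x^3y^17, x^4y^16, x^7y^13, x^8y^8, x^10y^6, x^13y^5, x^15y
Socle dim=7


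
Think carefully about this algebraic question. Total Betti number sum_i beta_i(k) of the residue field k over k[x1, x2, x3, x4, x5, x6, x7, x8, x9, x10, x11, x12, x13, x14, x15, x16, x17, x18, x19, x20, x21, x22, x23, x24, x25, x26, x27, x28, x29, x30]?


Koszul resolution: beta_i(k)=C(n,i), n=30
sum_i C(30,i) = 2^30 = 1073741824


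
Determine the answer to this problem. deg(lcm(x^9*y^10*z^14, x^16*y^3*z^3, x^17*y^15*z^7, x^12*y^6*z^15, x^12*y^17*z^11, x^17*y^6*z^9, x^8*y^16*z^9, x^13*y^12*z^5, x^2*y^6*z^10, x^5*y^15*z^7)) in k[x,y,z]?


lcm = componentwise max:
x: max(9,16,17,12,12,17,8,13,2,5)=17
y: max(10,3,15,6,17,6,16,12,6,15)=17
z: max(14,3,7,15,11,9,9,5,10,7)=15
Total=17+17+15=49


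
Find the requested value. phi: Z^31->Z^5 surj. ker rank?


rank(ker) = 31-5 = 26


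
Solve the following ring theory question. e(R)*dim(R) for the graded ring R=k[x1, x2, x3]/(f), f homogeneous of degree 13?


e(R)=deg(f)=13, dim(R)=3-1=2
e*dim=13*2=26


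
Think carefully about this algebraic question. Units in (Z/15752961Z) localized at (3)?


Local ring = Z/6561Z.
phi(6561) = 3^7*(3-1) = 4374


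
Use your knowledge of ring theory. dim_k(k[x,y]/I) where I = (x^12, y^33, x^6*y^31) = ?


k[x,y]/I, I = (x^12, y^33, x^6*y^31)
Rect: 12x33=396. Corner: (12-6)x(33-31)=12.
dim = 396-12 = 384


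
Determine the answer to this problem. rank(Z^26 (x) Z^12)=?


rank(M(x)N) = rank(M)*rank(N)
26*12 = 312


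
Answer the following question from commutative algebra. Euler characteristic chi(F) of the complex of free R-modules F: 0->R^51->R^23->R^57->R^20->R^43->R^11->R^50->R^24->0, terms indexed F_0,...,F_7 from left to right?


chi = sum (-1)^i * rank:
(-1)^0*51=51
(-1)^1*23=-23
(-1)^2*57=57
(-1)^3*20=-20
(-1)^4*43=43
(-1)^5*11=-11
(-1)^6*50=50
(-1)^7*24=-24
chi=123


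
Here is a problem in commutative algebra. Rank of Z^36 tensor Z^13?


rank(M(x)N) = rank(M)*rank(N)
36*13 = 468


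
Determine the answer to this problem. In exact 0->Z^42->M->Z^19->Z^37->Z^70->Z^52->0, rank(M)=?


Alt sum=0:
(-1)^0*42 + (-1)^1*? + (-1)^2*19 + (-1)^3*37 + (-1)^4*70 + (-1)^5*52=0
rank(M)=42


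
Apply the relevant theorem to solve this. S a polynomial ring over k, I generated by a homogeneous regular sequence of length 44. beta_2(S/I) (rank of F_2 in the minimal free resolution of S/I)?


Regular sequence => Koszul complex is the minimal free resolution.
Syz_1 minimally generated by Koszul relations f_i*e_j - f_j*e_i (i<j): mu(Syz_1) = beta_2 = C(m,2) = m(m-1)/2
m=44
44*43/2 = 946


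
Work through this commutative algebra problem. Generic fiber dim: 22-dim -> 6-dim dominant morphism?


dim(fiber)=dim(X)-dim(Y)=22-6=16


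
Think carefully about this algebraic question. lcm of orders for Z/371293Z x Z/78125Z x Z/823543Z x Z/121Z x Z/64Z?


Exponent = lcm of the cyclic orders; pairwise coprime => product.
13^5*5^7*7^7*11^2*2^6=371293*78125*823543*121*64=184994329414895000000


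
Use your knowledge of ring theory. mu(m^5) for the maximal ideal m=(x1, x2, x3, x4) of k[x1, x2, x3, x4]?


Graded Nakayama: mu(m^d) = dim_k (m^d/m^(d+1)) = #degree-5 monomials in 4 vars
C(n+d-1,d)=C(8,5)=56


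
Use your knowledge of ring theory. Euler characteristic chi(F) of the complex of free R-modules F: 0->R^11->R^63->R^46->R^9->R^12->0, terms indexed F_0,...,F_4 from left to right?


chi = sum (-1)^i * rank:
(-1)^0*11=11
(-1)^1*63=-63
(-1)^2*46=46
(-1)^3*9=-9
(-1)^4*12=12
chi=-3


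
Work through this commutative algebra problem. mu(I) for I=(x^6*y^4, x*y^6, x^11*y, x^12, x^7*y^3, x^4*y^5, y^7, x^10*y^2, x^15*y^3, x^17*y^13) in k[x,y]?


Remove redundant (divisible by others).
x^17*y^13 redundant.
x^15*y^3 redundant.
Min: x^12, x^11*y, x^10*y^2, x^7*y^3, x^6*y^4, x^4*y^5, x*y^6, y^7
Count=8


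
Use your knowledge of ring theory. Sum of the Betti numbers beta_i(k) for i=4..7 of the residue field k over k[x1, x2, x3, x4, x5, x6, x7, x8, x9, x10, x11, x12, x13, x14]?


Koszul resolution: beta_i(k)=C(n,i), n=14
C(14,4)=1001, C(14,5)=2002, C(14,6)=3003, C(14,7)=3432
Sum=9438


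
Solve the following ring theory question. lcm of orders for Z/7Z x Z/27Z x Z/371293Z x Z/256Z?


Exponent = lcm of the cyclic orders; pairwise coprime => product.
7^1*3^3*13^5*2^8=7*27*371293*256=17964640512


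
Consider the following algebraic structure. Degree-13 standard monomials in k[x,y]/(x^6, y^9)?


k[x,y], I = (x^6, y^9), d = 13
Need i < 6 and d-i < 9.
Range: 5 <= i <= 5.
H(13) = 1


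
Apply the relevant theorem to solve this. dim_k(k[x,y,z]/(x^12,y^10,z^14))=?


Basis: x^iy^jz^k, i<12,j<10,k<14
12*10*14=1680


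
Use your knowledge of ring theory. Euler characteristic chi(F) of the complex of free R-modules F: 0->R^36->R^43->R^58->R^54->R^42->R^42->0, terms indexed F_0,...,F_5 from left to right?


chi = sum (-1)^i * rank:
(-1)^0*36=36
(-1)^1*43=-43
(-1)^2*58=58
(-1)^3*54=-54
(-1)^4*42=42
(-1)^5*42=-42
chi=-3


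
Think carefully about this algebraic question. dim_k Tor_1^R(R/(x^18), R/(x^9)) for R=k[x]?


Tor_1(R/I,R/J)=(I cap J)/IJ=(x^18)/(x^27)
dim=27-18=min(18,9)=9


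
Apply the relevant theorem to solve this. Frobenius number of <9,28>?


gcd(9,28)=1 => F=ab-a-b=9*28-9-28=252-37=215


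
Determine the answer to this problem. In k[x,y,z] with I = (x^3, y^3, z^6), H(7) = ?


Need i<3, j<3, k<6 with i+j+k=7.
For each i, j ranges over max(0,7-i-5)..min(2,7-i):
  i=0: j in [2,2] -> 1
  i=1: j in [1,2] -> 2
  i=2: j in [0,2] -> 3
H(7) = 1+2+3 = 6


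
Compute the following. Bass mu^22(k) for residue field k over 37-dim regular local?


C(n,i)=C(37,22)=9364199760


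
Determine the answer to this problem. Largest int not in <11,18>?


gcd(11,18)=1 => F=ab-a-b=11*18-11-18=198-29=169


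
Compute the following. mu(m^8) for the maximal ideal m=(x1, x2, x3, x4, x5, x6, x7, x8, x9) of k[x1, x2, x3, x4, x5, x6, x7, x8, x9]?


Graded Nakayama: mu(m^d) = dim_k (m^d/m^(d+1)) = #degree-8 monomials in 9 vars
C(n+d-1,d)=C(16,8)=12870


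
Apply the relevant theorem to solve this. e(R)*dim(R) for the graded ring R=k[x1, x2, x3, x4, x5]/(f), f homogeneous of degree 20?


e(R)=deg(f)=20, dim(R)=5-1=4
e*dim=20*4=80


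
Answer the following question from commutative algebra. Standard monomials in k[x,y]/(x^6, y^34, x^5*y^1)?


k[x,y]/I, I = (x^6, y^34, x^5*y^1)
Rect: 6x34=204. Corner: (6-5)x(34-1)=33.
dim = 204-33 = 171


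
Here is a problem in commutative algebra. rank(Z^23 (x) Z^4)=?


rank(M(x)N) = rank(M)*rank(N)
23*4 = 92


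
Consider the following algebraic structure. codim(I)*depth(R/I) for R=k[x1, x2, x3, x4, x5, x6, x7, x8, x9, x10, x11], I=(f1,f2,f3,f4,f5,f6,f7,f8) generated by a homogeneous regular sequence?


codim=8, depth=dim(R/I)=11-8=3
Product=8*3=24


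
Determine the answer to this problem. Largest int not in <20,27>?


gcd(20,27)=1 => F=ab-a-b=20*27-20-27=540-47=493


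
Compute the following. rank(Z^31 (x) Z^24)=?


rank(M(x)N) = rank(M)*rank(N)
31*24 = 744


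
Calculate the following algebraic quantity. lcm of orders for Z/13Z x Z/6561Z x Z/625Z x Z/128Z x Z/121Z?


Exponent = lcm of the cyclic orders; pairwise coprime => product.
13^1*3^8*5^4*2^7*11^2=13*6561*625*128*121=825636240000


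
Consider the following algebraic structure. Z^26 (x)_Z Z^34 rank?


rank(M(x)N) = rank(M)*rank(N)
26*34 = 884


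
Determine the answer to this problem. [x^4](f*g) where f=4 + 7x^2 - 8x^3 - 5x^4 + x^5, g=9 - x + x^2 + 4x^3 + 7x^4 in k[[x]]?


[x^4] = sum a_i*b_j, i+j=4
  4*7=28
  7*1=7
  -8*-1=8
  -5*9=-45
Sum=-2


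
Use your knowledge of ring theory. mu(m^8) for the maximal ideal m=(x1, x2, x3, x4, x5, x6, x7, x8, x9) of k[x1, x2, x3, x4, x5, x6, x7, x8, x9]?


Graded Nakayama: mu(m^d) = dim_k (m^d/m^(d+1)) = #degree-8 monomials in 9 vars
C(n+d-1,d)=C(16,8)=12870


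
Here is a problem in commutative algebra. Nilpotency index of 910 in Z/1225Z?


910^k mod 1225:
k=1: 910
k=2: 0
First zero at k = 2


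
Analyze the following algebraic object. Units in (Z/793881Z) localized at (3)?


Local ring = Z/6561Z.
phi(6561) = 3^7*(3-1) = 4374


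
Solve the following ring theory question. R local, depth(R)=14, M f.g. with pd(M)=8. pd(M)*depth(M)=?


pd+depth=14
depth=14-8=6
pd*depth=8*6=48


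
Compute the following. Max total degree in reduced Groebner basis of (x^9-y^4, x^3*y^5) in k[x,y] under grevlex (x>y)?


LT(f1)=x^9, LT(f2)=x^3y^5, lcm=x^9y^5
S(f1,f2) = y^5*f1 - x^6*f2 = -y^9
Reduced GB = {f1, f2, y^9}; degrees 9, 8, 9
Max = 9


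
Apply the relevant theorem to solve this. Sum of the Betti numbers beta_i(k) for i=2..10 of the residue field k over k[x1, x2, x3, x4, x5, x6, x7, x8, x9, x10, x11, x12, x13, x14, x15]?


Koszul resolution: beta_i(k)=C(n,i), n=15
C(15,2)=105, C(15,3)=455, C(15,4)=1365, C(15,5)=3003, C(15,6)=5005, C(15,7)=6435, C(15,8)=6435, C(15,9)=5005, C(15,10)=3003
Sum=30811


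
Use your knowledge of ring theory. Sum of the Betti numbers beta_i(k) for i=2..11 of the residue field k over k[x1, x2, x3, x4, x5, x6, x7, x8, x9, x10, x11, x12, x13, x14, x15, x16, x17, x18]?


Koszul resolution: beta_i(k)=C(n,i), n=18
C(18,2)=153, C(18,3)=816, C(18,4)=3060, C(18,5)=8568, C(18,6)=18564, C(18,7)=31824, C(18,8)=43758, C(18,9)=48620, C(18,10)=43758, C(18,11)=31824
Sum=230945


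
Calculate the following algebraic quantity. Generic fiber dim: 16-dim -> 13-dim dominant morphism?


dim(fiber)=dim(X)-dim(Y)=16-13=3


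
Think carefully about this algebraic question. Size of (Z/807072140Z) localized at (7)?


7-primary part: 807072140=7^9*20
Size=7^9=40353607


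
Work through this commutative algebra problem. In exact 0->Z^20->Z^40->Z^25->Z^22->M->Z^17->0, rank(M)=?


Alt sum=0:
(-1)^0*20 + (-1)^1*40 + (-1)^2*25 + (-1)^3*22 + (-1)^4*? + (-1)^5*17=0
rank(M)=34


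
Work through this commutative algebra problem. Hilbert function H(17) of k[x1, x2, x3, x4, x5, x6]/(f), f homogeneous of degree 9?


C(22,5)-C(13,5)=26334-1287=25047


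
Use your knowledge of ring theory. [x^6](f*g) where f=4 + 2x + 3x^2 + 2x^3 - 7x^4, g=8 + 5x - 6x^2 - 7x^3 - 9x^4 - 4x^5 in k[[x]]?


[x^6] = sum a_i*b_j, i+j=6
  2*-4=-8
  3*-9=-27
  2*-7=-14
  -7*-6=42
Sum=-7


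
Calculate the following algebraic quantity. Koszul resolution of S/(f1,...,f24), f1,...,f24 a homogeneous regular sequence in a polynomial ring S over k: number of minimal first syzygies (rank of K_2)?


Regular sequence => Koszul complex is the minimal free resolution.
Syz_1 minimally generated by Koszul relations f_i*e_j - f_j*e_i (i<j): mu(Syz_1) = beta_2 = C(m,2) = m(m-1)/2
m=24
24*23/2 = 276


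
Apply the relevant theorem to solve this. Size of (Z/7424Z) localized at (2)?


2-primary part: 7424=2^8*29
Size=2^8=256


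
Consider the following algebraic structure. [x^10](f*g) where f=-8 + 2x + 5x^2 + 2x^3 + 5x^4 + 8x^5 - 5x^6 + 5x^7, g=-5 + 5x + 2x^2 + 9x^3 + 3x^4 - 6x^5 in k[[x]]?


[x^10] = sum a_i*b_j, i+j=10
  8*-6=-48
  -5*3=-15
  5*9=45
Sum=-18


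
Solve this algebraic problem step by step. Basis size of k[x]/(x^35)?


Basis: 1,x,...,x^34
dim=35


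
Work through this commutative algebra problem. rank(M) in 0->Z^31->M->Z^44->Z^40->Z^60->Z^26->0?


Alt sum=0:
(-1)^0*31 + (-1)^1*? + (-1)^2*44 + (-1)^3*40 + (-1)^4*60 + (-1)^5*26=0
rank(M)=69


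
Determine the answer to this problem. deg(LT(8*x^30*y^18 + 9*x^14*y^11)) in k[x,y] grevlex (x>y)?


LT: 8*x^30*y^18
deg_x=30, deg_y=18
Total=30+18=48


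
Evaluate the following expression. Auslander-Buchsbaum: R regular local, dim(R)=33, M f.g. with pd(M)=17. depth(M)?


pd+depth=depth(R)=33
depth=33-17=16


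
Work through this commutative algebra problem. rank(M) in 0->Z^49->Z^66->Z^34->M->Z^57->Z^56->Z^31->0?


Alt sum=0:
(-1)^0*49 + (-1)^1*66 + (-1)^2*34 + (-1)^3*? + (-1)^4*57 + (-1)^5*56 + (-1)^6*31=0
rank(M)=49


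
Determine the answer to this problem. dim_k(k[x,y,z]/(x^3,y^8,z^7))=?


Basis: x^iy^jz^k, i<3,j<8,k<7
3*8*7=168


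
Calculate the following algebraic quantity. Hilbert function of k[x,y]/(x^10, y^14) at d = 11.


k[x,y], I = (x^10, y^14), d = 11
Need i < 10 and d-i < 14.
Range: 0 <= i <= 9.
H(11) = 10


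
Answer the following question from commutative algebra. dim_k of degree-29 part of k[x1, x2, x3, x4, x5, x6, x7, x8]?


C(d+n-1,n-1)=C(36,7)=8347680


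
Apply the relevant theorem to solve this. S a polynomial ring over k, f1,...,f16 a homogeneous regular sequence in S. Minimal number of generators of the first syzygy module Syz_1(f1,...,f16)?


Regular sequence => Koszul complex is the minimal free resolution.
Syz_1 minimally generated by Koszul relations f_i*e_j - f_j*e_i (i<j): mu(Syz_1) = beta_2 = C(m,2) = m(m-1)/2
m=16
16*15/2 = 120


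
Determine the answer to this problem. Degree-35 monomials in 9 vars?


C(d+n-1,n-1)=C(43,8)=145008513


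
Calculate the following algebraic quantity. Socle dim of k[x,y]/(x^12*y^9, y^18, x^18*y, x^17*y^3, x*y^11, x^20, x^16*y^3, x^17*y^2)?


Socle = ann(m) = span of standard monomials u with x*u, y*u in I (staircase corners).
Redundant generators: x^17*y^3
Minimal generators: x^20, x^18*y, x^17*y^2, x^16*y^3, x^12*y^9, x*y^11, y^18
Corners: y^17, x^11y^10, x^15y^8, x^16y^2, x^17y, x^19
Socle dim=6


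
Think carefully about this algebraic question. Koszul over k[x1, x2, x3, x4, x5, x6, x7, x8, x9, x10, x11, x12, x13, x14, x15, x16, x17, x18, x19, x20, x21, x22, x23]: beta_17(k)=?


C(n,i)=C(23,17)=100947


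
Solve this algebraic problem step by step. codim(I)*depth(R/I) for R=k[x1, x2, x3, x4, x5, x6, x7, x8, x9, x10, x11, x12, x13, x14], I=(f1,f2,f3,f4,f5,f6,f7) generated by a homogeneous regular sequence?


codim=7, depth=dim(R/I)=14-7=7
Product=7*7=49


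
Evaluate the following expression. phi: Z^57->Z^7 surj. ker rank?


rank(ker) = 57-7 = 50


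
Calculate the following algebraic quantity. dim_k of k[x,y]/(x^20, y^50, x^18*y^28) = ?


k[x,y]/I, I = (x^20, y^50, x^18*y^28)
Rect: 20x50=1000. Corner: (20-18)x(50-28)=44.
dim = 1000-44 = 956


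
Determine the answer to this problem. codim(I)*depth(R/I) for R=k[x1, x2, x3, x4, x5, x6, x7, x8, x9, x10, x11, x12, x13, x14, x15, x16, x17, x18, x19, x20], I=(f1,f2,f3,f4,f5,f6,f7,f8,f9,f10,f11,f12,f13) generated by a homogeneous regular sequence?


codim=13, depth=dim(R/I)=20-13=7
Product=13*7=91


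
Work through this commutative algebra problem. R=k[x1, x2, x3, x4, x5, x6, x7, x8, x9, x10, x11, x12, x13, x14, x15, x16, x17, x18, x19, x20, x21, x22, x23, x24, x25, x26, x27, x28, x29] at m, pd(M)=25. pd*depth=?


pd+depth=29
depth=29-25=4
pd*depth=25*4=100


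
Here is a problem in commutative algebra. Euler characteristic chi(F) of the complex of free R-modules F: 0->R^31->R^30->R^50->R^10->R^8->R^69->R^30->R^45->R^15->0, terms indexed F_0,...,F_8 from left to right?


chi = sum (-1)^i * rank:
(-1)^0*31=31
(-1)^1*30=-30
(-1)^2*50=50
(-1)^3*10=-10
(-1)^4*8=8
(-1)^5*69=-69
(-1)^6*30=30
(-1)^7*45=-45
(-1)^8*15=15
chi=-20


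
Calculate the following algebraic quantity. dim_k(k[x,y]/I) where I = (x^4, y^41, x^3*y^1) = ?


k[x,y]/I, I = (x^4, y^41, x^3*y^1)
Rect: 4x41=164. Corner: (4-3)x(41-1)=40.
dim = 164-40 = 124


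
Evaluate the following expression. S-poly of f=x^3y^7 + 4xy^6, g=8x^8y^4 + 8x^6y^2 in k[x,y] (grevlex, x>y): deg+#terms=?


LT(f)=x^3y^7, LT(g)=8x^8y^4
lcm(LM)=x^8y^7
S(f,g) (scaled by 8 to clear denominators) = 8x^5*f - y^3*g = 32x^6y^6 - 8x^6y^5
2 terms, deg 12.
12+2=14


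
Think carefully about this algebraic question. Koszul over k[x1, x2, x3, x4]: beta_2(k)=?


C(n,i)=C(4,2)=6


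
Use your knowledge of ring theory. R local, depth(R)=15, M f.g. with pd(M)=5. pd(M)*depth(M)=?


pd+depth=15
depth=15-5=10
pd*depth=5*10=50


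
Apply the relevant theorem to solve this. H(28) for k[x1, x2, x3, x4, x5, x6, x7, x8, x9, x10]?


C(d+n-1,n-1)=C(37,9)=124403620


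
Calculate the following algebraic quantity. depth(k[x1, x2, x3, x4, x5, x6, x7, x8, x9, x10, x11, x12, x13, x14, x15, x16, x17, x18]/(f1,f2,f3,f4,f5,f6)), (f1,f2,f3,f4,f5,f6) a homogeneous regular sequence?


depth(R)=18
depth(R/I)=18-6=12


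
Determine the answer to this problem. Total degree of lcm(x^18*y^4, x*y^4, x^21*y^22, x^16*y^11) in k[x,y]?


lcm = componentwise max:
x: max(18,1,21,16)=21
y: max(4,4,22,11)=22
Total=21+22=43


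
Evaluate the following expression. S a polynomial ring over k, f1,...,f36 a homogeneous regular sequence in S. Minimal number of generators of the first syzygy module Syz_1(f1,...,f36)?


Regular sequence => Koszul complex is the minimal free resolution.
Syz_1 minimally generated by Koszul relations f_i*e_j - f_j*e_i (i<j): mu(Syz_1) = beta_2 = C(m,2) = m(m-1)/2
m=36
36*35/2 = 630


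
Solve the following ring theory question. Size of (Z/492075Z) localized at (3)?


3-primary part: 492075=3^9*25
Size=3^9=19683


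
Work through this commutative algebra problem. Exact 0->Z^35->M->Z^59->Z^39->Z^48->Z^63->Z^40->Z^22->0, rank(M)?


Alt sum=0:
(-1)^0*35 + (-1)^1*? + (-1)^2*59 + (-1)^3*39 + (-1)^4*48 + (-1)^5*63 + (-1)^6*40 + (-1)^7*22=0
rank(M)=58


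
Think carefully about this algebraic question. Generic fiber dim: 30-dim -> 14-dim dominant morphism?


dim(fiber)=dim(X)-dim(Y)=30-14=16


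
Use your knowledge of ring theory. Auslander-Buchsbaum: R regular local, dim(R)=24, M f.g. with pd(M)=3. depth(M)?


pd+depth=depth(R)=24
depth=24-3=21


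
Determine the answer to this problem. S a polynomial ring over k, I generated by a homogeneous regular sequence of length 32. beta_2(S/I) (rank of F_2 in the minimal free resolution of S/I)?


Regular sequence => Koszul complex is the minimal free resolution.
Syz_1 minimally generated by Koszul relations f_i*e_j - f_j*e_i (i<j): mu(Syz_1) = beta_2 = C(m,2) = m(m-1)/2
m=32
32*31/2 = 496


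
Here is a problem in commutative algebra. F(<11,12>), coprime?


gcd(11,12)=1 => F=ab-a-b=11*12-11-12=132-23=109


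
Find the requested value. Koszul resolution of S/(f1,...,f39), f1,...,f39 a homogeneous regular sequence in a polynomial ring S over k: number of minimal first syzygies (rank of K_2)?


Regular sequence => Koszul complex is the minimal free resolution.
Syz_1 minimally generated by Koszul relations f_i*e_j - f_j*e_i (i<j): mu(Syz_1) = beta_2 = C(m,2) = m(m-1)/2
m=39
39*38/2 = 741


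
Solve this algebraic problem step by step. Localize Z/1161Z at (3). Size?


3-primary part: 1161=3^3*43
Size=3^3=27


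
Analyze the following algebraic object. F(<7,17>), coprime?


gcd(7,17)=1 => F=ab-a-b=7*17-7-17=119-24=95


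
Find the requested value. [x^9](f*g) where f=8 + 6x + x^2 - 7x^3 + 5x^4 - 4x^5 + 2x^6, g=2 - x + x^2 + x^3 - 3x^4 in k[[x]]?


[x^9] = sum a_i*b_j, i+j=9
  -4*-3=12
  2*1=2
Sum=14


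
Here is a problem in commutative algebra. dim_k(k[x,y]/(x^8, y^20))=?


Basis: x^i*y^j, i<8, j<20
8*20=160


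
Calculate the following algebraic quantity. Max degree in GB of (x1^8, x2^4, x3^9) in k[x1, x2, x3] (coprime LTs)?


Pure powers, coprime LTs => already GB.
Degrees: 8, 4, 9
Max=9


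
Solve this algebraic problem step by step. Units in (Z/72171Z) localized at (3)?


Local ring = Z/6561Z.
phi(6561) = 3^7*(3-1) = 4374


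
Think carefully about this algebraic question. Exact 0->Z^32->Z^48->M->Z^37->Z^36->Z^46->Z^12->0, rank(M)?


Alt sum=0:
(-1)^0*32 + (-1)^1*48 + (-1)^2*? + (-1)^3*37 + (-1)^4*36 + (-1)^5*46 + (-1)^6*12=0
rank(M)=51


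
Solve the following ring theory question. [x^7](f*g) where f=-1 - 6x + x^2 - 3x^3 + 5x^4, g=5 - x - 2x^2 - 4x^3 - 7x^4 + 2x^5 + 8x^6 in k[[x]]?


[x^7] = sum a_i*b_j, i+j=7
  -6*8=-48
  1*2=2
  -3*-7=21
  5*-4=-20
Sum=-45


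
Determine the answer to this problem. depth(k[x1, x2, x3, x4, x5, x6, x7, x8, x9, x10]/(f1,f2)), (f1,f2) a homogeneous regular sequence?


depth(R)=10
depth(R/I)=10-2=8


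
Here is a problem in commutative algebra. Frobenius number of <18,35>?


gcd(18,35)=1 => F=ab-a-b=18*35-18-35=630-53=577


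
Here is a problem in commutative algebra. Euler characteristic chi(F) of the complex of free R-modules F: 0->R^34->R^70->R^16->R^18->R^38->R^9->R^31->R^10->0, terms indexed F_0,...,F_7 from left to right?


chi = sum (-1)^i * rank:
(-1)^0*34=34
(-1)^1*70=-70
(-1)^2*16=16
(-1)^3*18=-18
(-1)^4*38=38
(-1)^5*9=-9
(-1)^6*31=31
(-1)^7*10=-10
chi=12


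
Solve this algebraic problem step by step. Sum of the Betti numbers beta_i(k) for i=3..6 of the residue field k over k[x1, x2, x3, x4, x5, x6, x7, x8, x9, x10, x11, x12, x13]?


Koszul resolution: beta_i(k)=C(n,i), n=13
C(13,3)=286, C(13,4)=715, C(13,5)=1287, C(13,6)=1716
Sum=4004


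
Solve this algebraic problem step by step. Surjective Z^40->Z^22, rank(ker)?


rank(ker) = 40-22 = 18


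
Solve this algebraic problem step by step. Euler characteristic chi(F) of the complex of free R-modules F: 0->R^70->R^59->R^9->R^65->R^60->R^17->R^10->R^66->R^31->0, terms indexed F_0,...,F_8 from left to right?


chi = sum (-1)^i * rank:
(-1)^0*70=70
(-1)^1*59=-59
(-1)^2*9=9
(-1)^3*65=-65
(-1)^4*60=60
(-1)^5*17=-17
(-1)^6*10=10
(-1)^7*66=-66
(-1)^8*31=31
chi=-27


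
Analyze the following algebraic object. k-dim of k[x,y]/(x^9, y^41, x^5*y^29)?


k[x,y]/I, I = (x^9, y^41, x^5*y^29)
Rect: 9x41=369. Corner: (9-5)x(41-29)=48.
dim = 369-48 = 321


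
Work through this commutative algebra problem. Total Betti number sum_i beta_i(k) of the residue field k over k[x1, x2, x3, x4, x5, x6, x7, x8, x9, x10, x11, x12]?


Koszul resolution: beta_i(k)=C(n,i), n=12
sum_i C(12,i) = 2^12 = 4096


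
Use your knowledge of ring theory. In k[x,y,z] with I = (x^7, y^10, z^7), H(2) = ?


Need i<7, j<10, k<7 with i+j+k=2.
For each i, j ranges over max(0,2-i-6)..min(9,2-i):
  i=0: j in [0,2] -> 3
  i=1: j in [0,1] -> 2
  i=2: j in [0,0] -> 1
H(2) = 3+2+1 = 6


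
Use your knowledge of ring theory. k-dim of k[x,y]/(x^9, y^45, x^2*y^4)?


k[x,y]/I, I = (x^9, y^45, x^2*y^4)
Rect: 9x45=405. Corner: (9-2)x(45-4)=287.
dim = 405-287 = 118


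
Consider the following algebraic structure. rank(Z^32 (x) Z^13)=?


rank(M(x)N) = rank(M)*rank(N)
32*13 = 416


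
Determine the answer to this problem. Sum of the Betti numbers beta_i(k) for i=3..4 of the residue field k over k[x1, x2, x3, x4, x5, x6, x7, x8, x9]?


Koszul resolution: beta_i(k)=C(n,i), n=9
C(9,3)=84, C(9,4)=126
Sum=210


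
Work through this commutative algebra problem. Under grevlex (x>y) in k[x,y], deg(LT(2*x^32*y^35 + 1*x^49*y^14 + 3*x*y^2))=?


LT: 2*x^32*y^35
deg_x=32, deg_y=35
Total=32+35=67


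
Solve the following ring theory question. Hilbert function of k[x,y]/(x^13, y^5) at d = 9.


k[x,y], I = (x^13, y^5), d = 9
Need i < 13 and d-i < 5.
Range: 5 <= i <= 9.
H(9) = 5


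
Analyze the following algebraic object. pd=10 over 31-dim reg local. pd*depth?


pd+depth=31
depth=31-10=21
pd*depth=10*21=210


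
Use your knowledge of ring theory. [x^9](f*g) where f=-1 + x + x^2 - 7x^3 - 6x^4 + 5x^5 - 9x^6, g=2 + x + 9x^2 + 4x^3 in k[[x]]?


[x^9] = sum a_i*b_j, i+j=9
  -9*4=-36
Sum=-36


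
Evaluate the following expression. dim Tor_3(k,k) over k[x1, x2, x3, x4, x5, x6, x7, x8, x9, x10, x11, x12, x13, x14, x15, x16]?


Koszul: C(n,i)=C(16,3)=560


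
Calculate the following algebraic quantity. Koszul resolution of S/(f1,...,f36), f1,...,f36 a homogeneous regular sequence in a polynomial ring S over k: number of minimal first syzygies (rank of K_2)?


Regular sequence => Koszul complex is the minimal free resolution.
Syz_1 minimally generated by Koszul relations f_i*e_j - f_j*e_i (i<j): mu(Syz_1) = beta_2 = C(m,2) = m(m-1)/2
m=36
36*35/2 = 630


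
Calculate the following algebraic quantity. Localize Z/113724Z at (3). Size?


3-primary part: 113724=3^7*52
Size=3^7=2187


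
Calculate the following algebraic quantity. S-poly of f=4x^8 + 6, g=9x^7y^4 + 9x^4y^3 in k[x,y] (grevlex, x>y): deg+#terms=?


LT(f)=4x^8, LT(g)=9x^7y^4
lcm(LM)=x^8y^4
S(f,g) (scaled by 36 to clear denominators) = 9y^4*f - 4x*g = -36x^5y^3 + 54y^4
2 terms, deg 8.
8+2=10


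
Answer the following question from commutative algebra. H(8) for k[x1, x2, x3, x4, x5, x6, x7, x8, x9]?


C(d+n-1,n-1)=C(16,8)=12870


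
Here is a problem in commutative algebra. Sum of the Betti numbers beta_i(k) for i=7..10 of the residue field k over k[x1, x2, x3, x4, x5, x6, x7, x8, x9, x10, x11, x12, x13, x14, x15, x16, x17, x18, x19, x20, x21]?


Koszul resolution: beta_i(k)=C(n,i), n=21
C(21,7)=116280, C(21,8)=203490, C(21,9)=293930, C(21,10)=352716
Sum=966416


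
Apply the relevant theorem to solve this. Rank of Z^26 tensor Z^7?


rank(M(x)N) = rank(M)*rank(N)
26*7 = 182


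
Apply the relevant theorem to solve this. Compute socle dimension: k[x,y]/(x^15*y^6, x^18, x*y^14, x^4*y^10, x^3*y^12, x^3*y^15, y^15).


Socle = ann(m) = span of standard monomials u with x*u, y*u in I (staircase corners).
Redundant generators: x^3*y^15
Minimal generators: x^18, x^15*y^6, x^4*y^10, x^3*y^12, x*y^14, y^15
Corners: y^14, x^2y^13, x^3y^11, x^14y^9, x^17y^5
Socle dim=5


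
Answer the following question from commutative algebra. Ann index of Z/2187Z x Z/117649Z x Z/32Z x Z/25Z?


Exponent = lcm of the cyclic orders; pairwise coprime => product.
3^7*7^6*2^5*5^2=2187*117649*32*25=205838690400


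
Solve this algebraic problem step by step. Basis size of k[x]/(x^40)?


Basis: 1,x,...,x^39
dim=40


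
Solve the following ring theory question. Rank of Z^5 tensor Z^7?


rank(M(x)N) = rank(M)*rank(N)
5*7 = 35


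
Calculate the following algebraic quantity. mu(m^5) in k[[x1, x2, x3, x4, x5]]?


C(n+d-1,d)=C(9,5)=126


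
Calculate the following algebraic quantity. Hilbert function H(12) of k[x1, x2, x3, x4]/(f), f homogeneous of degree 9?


C(15,3)-C(6,3)=455-20=435


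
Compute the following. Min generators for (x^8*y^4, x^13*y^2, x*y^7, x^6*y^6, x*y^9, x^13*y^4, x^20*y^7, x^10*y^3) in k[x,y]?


Remove redundant (divisible by others).
x^13*y^4 redundant.
x*y^9 redundant.
x^20*y^7 redundant.
Min: x^13*y^2, x^10*y^3, x^8*y^4, x^6*y^6, x*y^7
Count=5


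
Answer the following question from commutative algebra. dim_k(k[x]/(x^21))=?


Basis: 1,x,...,x^20
dim=21


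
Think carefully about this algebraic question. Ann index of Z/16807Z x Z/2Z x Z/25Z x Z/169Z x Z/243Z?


Exponent = lcm of the cyclic orders; pairwise coprime => product.
7^5*2^1*5^2*13^2*3^5=16807*2*25*169*243=34510653450


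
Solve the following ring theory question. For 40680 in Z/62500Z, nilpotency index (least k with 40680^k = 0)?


40680^k mod 62500:
k=1: 40680
k=2: 49900
k=3: 57000
k=4: 10000
k=5: 50000
k=6: 0
First zero at k = 6


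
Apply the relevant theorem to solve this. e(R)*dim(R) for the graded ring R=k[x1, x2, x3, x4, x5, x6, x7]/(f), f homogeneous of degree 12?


e(R)=deg(f)=12, dim(R)=7-1=6
e*dim=12*6=72


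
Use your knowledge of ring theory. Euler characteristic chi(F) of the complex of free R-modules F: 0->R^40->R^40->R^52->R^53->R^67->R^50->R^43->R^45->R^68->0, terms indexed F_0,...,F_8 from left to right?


chi = sum (-1)^i * rank:
(-1)^0*40=40
(-1)^1*40=-40
(-1)^2*52=52
(-1)^3*53=-53
(-1)^4*67=67
(-1)^5*50=-50
(-1)^6*43=43
(-1)^7*45=-45
(-1)^8*68=68
chi=82


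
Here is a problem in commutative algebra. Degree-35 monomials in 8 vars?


C(d+n-1,n-1)=C(42,7)=26978328


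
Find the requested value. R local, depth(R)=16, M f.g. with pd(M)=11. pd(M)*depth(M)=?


pd+depth=16
depth=16-11=5
pd*depth=11*5=55


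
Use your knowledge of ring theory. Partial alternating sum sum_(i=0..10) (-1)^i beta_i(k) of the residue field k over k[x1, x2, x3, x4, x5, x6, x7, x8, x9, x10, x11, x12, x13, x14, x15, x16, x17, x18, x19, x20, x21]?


Koszul resolution: beta_i(k)=C(n,i), n=21
sum_(i=0..p) (-1)^i C(n,i) = (-1)^p C(n-1,p)
(-1)^10*C(20,10) = (-1)^10*184756 = 184756


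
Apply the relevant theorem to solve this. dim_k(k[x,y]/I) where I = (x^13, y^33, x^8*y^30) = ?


k[x,y]/I, I = (x^13, y^33, x^8*y^30)
Rect: 13x33=429. Corner: (13-8)x(33-30)=15.
dim = 429-15 = 414


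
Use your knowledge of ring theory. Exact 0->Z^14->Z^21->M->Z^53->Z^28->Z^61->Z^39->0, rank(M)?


Alt sum=0:
(-1)^0*14 + (-1)^1*21 + (-1)^2*? + (-1)^3*53 + (-1)^4*28 + (-1)^5*61 + (-1)^6*39=0
rank(M)=54


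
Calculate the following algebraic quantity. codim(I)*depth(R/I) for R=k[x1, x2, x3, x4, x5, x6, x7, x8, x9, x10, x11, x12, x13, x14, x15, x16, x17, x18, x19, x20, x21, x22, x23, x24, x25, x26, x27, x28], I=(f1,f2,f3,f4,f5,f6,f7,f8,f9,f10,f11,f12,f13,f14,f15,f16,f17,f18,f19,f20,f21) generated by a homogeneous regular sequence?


codim=21, depth=dim(R/I)=28-21=7
Product=21*7=147


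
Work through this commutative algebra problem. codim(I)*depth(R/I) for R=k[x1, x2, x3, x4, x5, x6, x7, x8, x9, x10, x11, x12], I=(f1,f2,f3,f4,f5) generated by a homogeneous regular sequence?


codim=5, depth=dim(R/I)=12-5=7
Product=5*7=35


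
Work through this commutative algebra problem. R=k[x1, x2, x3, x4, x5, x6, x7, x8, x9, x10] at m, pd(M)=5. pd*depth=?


pd+depth=10
depth=10-5=5
pd*depth=5*5=25


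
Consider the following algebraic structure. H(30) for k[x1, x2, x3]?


C(d+n-1,n-1)=C(32,2)=496


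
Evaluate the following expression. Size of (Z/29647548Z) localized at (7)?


7-primary part: 29647548=7^7*36
Size=7^7=823543


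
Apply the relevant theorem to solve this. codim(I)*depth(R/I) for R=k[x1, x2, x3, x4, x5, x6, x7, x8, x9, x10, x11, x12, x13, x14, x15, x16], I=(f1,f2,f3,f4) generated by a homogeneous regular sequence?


codim=4, depth=dim(R/I)=16-4=12
Product=4*12=48


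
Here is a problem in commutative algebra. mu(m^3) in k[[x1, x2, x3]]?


C(n+d-1,d)=C(5,3)=10


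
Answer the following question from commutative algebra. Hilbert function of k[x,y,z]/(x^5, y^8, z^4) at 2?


Need i<5, j<8, k<4 with i+j+k=2.
For each i, j ranges over max(0,2-i-3)..min(7,2-i):
  i=0: j in [0,2] -> 3
  i=1: j in [0,1] -> 2
  i=2: j in [0,0] -> 1
H(2) = 3+2+1 = 6


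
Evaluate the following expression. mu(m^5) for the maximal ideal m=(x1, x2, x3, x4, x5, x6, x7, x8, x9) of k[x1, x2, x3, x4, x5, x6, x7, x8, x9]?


Graded Nakayama: mu(m^d) = dim_k (m^d/m^(d+1)) = #degree-5 monomials in 9 vars
C(n+d-1,d)=C(13,5)=1287


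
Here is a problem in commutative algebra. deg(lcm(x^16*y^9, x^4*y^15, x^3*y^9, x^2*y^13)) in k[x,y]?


lcm = componentwise max:
x: max(16,4,3,2)=16
y: max(9,15,9,13)=15
Total=16+15=31


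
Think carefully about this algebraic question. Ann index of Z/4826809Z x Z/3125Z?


Exponent = lcm of the cyclic orders; pairwise coprime => product.
13^6*5^5=4826809*3125=15083778125


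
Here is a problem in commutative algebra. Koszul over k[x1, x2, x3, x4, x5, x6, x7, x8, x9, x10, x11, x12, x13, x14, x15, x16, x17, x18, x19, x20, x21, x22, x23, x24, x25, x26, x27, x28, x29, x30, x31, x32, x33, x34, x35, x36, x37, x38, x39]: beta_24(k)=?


C(n,i)=C(39,24)=25140840660


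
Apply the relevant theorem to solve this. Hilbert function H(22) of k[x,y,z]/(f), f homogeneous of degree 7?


C(24,2)-C(17,2)=276-136=140


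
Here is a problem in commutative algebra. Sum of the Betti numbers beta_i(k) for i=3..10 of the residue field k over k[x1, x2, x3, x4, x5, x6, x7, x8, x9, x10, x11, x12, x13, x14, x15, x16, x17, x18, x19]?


Koszul resolution: beta_i(k)=C(n,i), n=19
C(19,3)=969, C(19,4)=3876, C(19,5)=11628, C(19,6)=27132, C(19,7)=50388, C(19,8)=75582, C(19,9)=92378, C(19,10)=92378
Sum=354331


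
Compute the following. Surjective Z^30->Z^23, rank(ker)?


rank(ker) = 30-23 = 7


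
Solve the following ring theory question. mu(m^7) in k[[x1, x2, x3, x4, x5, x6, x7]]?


C(n+d-1,d)=C(13,7)=1716


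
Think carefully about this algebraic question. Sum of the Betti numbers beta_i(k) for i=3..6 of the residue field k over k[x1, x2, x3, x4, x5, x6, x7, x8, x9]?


Koszul resolution: beta_i(k)=C(n,i), n=9
C(9,3)=84, C(9,4)=126, C(9,5)=126, C(9,6)=84
Sum=420


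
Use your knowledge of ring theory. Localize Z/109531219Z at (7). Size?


7-primary part: 109531219=7^8*19
Size=7^8=5764801


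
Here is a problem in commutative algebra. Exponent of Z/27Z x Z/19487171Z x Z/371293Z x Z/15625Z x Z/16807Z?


Exponent = lcm of the cyclic orders; pairwise coprime => product.
3^3*11^7*13^5*5^6*7^5=27*19487171*371293*15625*16807=51302620354474035421875


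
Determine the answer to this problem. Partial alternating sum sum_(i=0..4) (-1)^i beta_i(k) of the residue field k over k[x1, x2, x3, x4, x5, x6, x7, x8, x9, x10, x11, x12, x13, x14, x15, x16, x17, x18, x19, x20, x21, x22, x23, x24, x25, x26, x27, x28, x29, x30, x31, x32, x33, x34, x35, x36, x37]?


Koszul resolution: beta_i(k)=C(n,i), n=37
sum_(i=0..p) (-1)^i C(n,i) = (-1)^p C(n-1,p)
(-1)^4*C(36,4) = (-1)^4*58905 = 58905
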